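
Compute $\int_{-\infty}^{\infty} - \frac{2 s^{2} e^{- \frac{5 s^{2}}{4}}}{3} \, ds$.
$- \frac{8 \sqrt{5} \sqrt{\pi}}{75}$

Begin with the known integral
$$J(a) = \int_{-\infty}^{\infty} - \frac{2 e^{- a s^{2}}}{3} \, ds = - \frac{2 \sqrt{\pi}}{3 \sqrt{a}}.$$

Differentiating under the integral sign brings down a factor of $(-s^2)$:
$$\frac{dJ}{da} = \int_{-\infty}^{\infty} \frac{2 s^{2} e^{- a s^{2}}}{3} \, ds = \frac{\sqrt{\pi}}{3 a^{\frac{3}{2}}}.$$

The integral on the left is $-I$, so $I = - \frac{\sqrt{\pi}}{3 a^{\frac{3}{2}}}$.

Setting $a = \frac{5}{4}$:
$$I = - \frac{8 \sqrt{5} \sqrt{\pi}}{75}.$$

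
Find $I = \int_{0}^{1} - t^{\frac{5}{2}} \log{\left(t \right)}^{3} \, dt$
$\frac{96}{2401}$

Start from the elementary integral
$$J(a) = \int_{0}^{1} - t^{a} \, dt = - \frac{1}{a + 1}.$$

Differentiating under the integral sign brings down a factor of $\ln t$:
$$\frac{dJ}{da} = \int_{0}^{1} - t^{a} \log{\left(t \right)} \, dt = \frac{1}{\left(a + 1\right)^{2}}.$$

Repeating $3$ times in total — each differentiation brings down another $\ln t$ — gives
$$\frac{d^{3}J}{da^{3}} = \int_{0}^{1} - t^{a} \log{\left(t \right)}^{3} \, dt = \frac{6}{\left(a + 1\right)^{4}},$$
and the integrand here is exactly the target integrand, so $I = \frac{6}{\left(a + 1\right)^{4}}$.

Setting $a = \frac{5}{2}$:
$$I = \frac{96}{2401}.$$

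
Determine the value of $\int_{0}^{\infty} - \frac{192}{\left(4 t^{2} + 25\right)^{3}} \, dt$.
$- \frac{18 \pi}{3125}$

Begin with the known result
$$J(a) = \int_{0}^{\infty} - \frac{3}{a^{2} + t^{2}} \, dt = - \frac{3 \pi}{2 a}.$$

Differentiating under the integral sign with respect to $a$,
$$\frac{dJ}{da} = \int_{0}^{\infty} \frac{6 a}{\left(a^{2} + t^{2}\right)^{2}} \, dt = \frac{3 \pi}{2 a^{2}},$$
so $\int_{0}^{\infty} - \frac{3}{\left(a^{2} + t^{2}\right)^{2}} \, dt = - \frac{3 \pi}{4 a^{3}}$.

Repeating — each differentiation of $1/(t^2+a^2)^j$ produces $-2ja/(t^2+a^2)^{j+1}$ — and dividing through by $-2ja$ at each step yields, after $2$ differentiations in total,
$$\int_{0}^{\infty} - \frac{3}{\left(a^{2} + t^{2}\right)^{3}} \, dt = - \frac{9 \pi}{16 a^{5}}.$$

Setting $a = \frac{5}{2}$:
$$I = - \frac{18 \pi}{3125}.$$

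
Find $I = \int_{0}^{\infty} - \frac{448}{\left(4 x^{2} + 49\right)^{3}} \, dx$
$- \frac{6 \pi}{2401}$

Begin with the known result
$$J(a) = \int_{0}^{\infty} - \frac{7}{a^{2} + x^{2}} \, dx = - \frac{7 \pi}{2 a}.$$

Differentiating under the integral sign with respect to $a$,
$$\frac{dJ}{da} = \int_{0}^{\infty} \frac{14 a}{\left(a^{2} + x^{2}\right)^{2}} \, dx = \frac{7 \pi}{2 a^{2}},$$
so $\int_{0}^{\infty} - \frac{7}{\left(a^{2} + x^{2}\right)^{2}} \, dx = - \frac{7 \pi}{4 a^{3}}$.

Repeating — each differentiation of $1/(x^2+a^2)^j$ produces $-2ja/(x^2+a^2)^{j+1}$ — and dividing through by $-2ja$ at each step yields, after $2$ differentiations in total,
$$\int_{0}^{\infty} - \frac{7}{\left(a^{2} + x^{2}\right)^{3}} \, dx = - \frac{21 \pi}{16 a^{5}}.$$

Setting $a = \frac{7}{2}$:
$$I = - \frac{6 \pi}{2401}.$$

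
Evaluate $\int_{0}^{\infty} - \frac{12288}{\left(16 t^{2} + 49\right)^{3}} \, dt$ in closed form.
$- \frac{576 \pi}{16807}$

Start from the standard arctangent integral
$$J(a) = \int_{0}^{\infty} - \frac{3}{a^{2} + t^{2}} \, dt = - \frac{3 \pi}{2 a}.$$

Differentiating under the integral sign with respect to $a$,
$$\frac{dJ}{da} = \int_{0}^{\infty} \frac{6 a}{\left(a^{2} + t^{2}\right)^{2}} \, dt = \frac{3 \pi}{2 a^{2}},$$
so $\int_{0}^{\infty} - \frac{3}{\left(a^{2} + t^{2}\right)^{2}} \, dt = - \frac{3 \pi}{4 a^{3}}$.

Repeating — each differentiation of $1/(t^2+a^2)^j$ produces $-2ja/(t^2+a^2)^{j+1}$ — and dividing through by $-2ja$ at each step yields, after $2$ differentiations in total,
$$\int_{0}^{\infty} - \frac{3}{\left(a^{2} + t^{2}\right)^{3}} \, dt = - \frac{9 \pi}{16 a^{5}}.$$

Setting $a = \frac{7}{4}$:
$$I = - \frac{576 \pi}{16807}.$$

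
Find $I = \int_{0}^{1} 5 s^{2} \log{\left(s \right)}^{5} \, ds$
$- \frac{200}{243}$

Consider the simpler parametrised integral
$$J(a) = \int_{0}^{1} 5 s^{a} \, ds = \frac{5}{a + 1}.$$

Differentiating under the integral sign brings down a factor of $\ln s$:
$$\frac{dJ}{da} = \int_{0}^{1} 5 s^{a} \log{\left(s \right)} \, ds = - \frac{5}{\left(a + 1\right)^{2}}.$$

Repeating $5$ times in total — each differentiation brings down another $\ln s$ — gives
$$\frac{d^{5}J}{da^{5}} = \int_{0}^{1} 5 s^{a} \log{\left(s \right)}^{5} \, ds = - \frac{600}{\left(a + 1\right)^{6}},$$
and the integrand here is exactly the target integrand, so $I = - \frac{600}{\left(a + 1\right)^{6}}$.

Setting $a = 2$:
$$I = - \frac{200}{243}.$$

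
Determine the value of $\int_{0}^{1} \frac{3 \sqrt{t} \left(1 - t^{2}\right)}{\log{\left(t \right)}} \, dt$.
$\log{\left(\frac{27}{343} \right)}$

Introduce a parameter $a$ in the exponent: let $I(a) = \int_{0}^{1} \frac{3 \left(- t^{\frac{5}{2}} + t^{a}\right)}{\log{\left(t \right)}} \, dt$.

Since $\dfrac{\partial}{\partial a}\,t^{a} = t^{a} \ln t$, the $\ln t$ in the denominator cancels and
$$\frac{dI}{da} = \int_{0}^{1} 3 t^{a} \, dt = 3 \left[\frac{t^{a+1}}{a+1}\right]_0^1 = \frac{3}{a + 1}.$$

Integrating with respect to $a$ gives $I(a) = \log{\left(\frac{8 \left(a + 1\right)^{3}}{343} \right)} + C$.

At $a = \frac{5}{2}$ the integrand is identically $0$, so $I(\frac{5}{2}) = 0$. The closed form gives $0$, hence $C = 0$.

Setting $a = \frac{1}{2}$:
$$I = \log{\left(\frac{27}{343} \right)}.$$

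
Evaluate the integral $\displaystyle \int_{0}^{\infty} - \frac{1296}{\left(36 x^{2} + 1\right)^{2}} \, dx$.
$- 54 \pi$

Recall the elementary integral
$$J(a) = \int_{0}^{\infty} - \frac{1}{a^{2} + x^{2}} \, dx = - \frac{\pi}{2 a}.$$

Differentiating under the integral sign with respect to $a$,
$$\frac{dJ}{da} = \int_{0}^{\infty} \frac{2 a}{\left(a^{2} + x^{2}\right)^{2}} \, dx = \frac{\pi}{2 a^{2}},$$
so $\int_{0}^{\infty} - \frac{1}{\left(a^{2} + x^{2}\right)^{2}} \, dx = - \frac{\pi}{4 a^{3}}$.

Setting $a = \frac{1}{6}$:
$$I = - 54 \pi.$$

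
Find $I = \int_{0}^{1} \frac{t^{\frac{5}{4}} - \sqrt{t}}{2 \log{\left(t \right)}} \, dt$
$- \frac{\log{\left(2 \right)}}{2} + \frac{\log{\left(3 \right)}}{2}$

Consider the one-parameter family: let $I(a) = \int_{0}^{1} \frac{t^{\frac{5}{4}} - t^{a}}{2 \log{\left(t \right)}} \, dt$.

Since $\dfrac{\partial}{\partial a}\,t^{a} = t^{a} \ln t$, the $\ln t$ in the denominator cancels and
$$\frac{dI}{da} = \int_{0}^{1} - \frac{1}{2} t^{a} \, dt = - \frac{1}{2} \left[\frac{t^{a+1}}{a+1}\right]_0^1 = - \frac{1}{2 a + 2}.$$

Integrating with respect to $a$ gives $I(a) = - \frac{\log{\left(a + 1 \right)}}{2} - \log{\left(2 \right)} + \log{\left(3 \right)} + C$.

At $a = \frac{5}{4}$ the integrand is identically $0$, so $I(\frac{5}{4}) = 0$. The closed form gives $0$, hence $C = 0$.

Setting $a = \frac{1}{2}$:
$$I = - \frac{\log{\left(2 \right)}}{2} + \frac{\log{\left(3 \right)}}{2}.$$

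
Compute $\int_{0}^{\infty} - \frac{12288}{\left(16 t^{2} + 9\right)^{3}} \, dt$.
$- \frac{64 \pi}{27}$

Recall the elementary integral
$$J(a) = \int_{0}^{\infty} - \frac{3}{a^{2} + t^{2}} \, dt = - \frac{3 \pi}{2 a}.$$

Differentiating under the integral sign with respect to $a$,
$$\frac{dJ}{da} = \int_{0}^{\infty} \frac{6 a}{\left(a^{2} + t^{2}\right)^{2}} \, dt = \frac{3 \pi}{2 a^{2}},$$
so $\int_{0}^{\infty} - \frac{3}{\left(a^{2} + t^{2}\right)^{2}} \, dt = - \frac{3 \pi}{4 a^{3}}$.

Repeating — each differentiation of $1/(t^2+a^2)^j$ produces $-2ja/(t^2+a^2)^{j+1}$ — and dividing through by $-2ja$ at each step yields, after $2$ differentiations in total,
$$\int_{0}^{\infty} - \frac{3}{\left(a^{2} + t^{2}\right)^{3}} \, dt = - \frac{9 \pi}{16 a^{5}}.$$

Setting $a = \frac{3}{4}$:
$$I = - \frac{64 \pi}{27}.$$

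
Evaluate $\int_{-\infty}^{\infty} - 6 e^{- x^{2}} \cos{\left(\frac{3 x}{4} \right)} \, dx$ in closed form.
$- \frac{6 \sqrt{\pi}}{e^{\frac{9}{64}}}$

Treat the cosine frequency as a parameter and define $I(b) = \int_{-\infty}^{\infty} - 6 e^{- x^{2}} \cos{\left(b x \right)} \, dx$.

Differentiating under the integral sign,
$$I'(b) = \int_{-\infty}^{\infty} 6 x e^{- x^{2}} \sin{\left(b x \right)} \, dx.$$

Integrate $\int_{-\infty}^{\infty} x \sin(b x)\, e^{- x^{2}}\, dx$ by parts with $u = \sin(b x)$ and $dv = x\, e^{- x^{2}}\, dx$, giving $v = - \frac{e^{- x^{2}}}{2}$. The boundary term vanishes and
$$\int_{-\infty}^{\infty} x \sin(b x)\, e^{- x^{2}}\, dx = \frac{b}{2} \int_{-\infty}^{\infty} \cos(b x)\, e^{- x^{2}}\, dx,$$
so $I'(b) = - \frac{b}{2}\, I(b)$.

This is a separable first-order ODE; solving with the initial condition $I(0) = \int_{-\infty}^{\infty} - 6 e^{- x^{2}}\,dx = - 6 \sqrt{\pi}$ gives
$$I(b) = - 6 \sqrt{\pi} e^{- \frac{b^{2}}{4}}.$$

Setting $b = \frac{3}{4}$:
$$I = - \frac{6 \sqrt{\pi}}{e^{\frac{9}{64}}}.$$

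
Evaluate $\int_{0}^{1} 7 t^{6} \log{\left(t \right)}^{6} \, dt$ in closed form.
$\frac{720}{117649}$

Consider the simpler parametrised integral
$$J(a) = \int_{0}^{1} 7 t^{a} \, dt = \frac{7}{a + 1}.$$

Differentiating under the integral sign brings down a factor of $\ln t$:
$$\frac{dJ}{da} = \int_{0}^{1} 7 t^{a} \log{\left(t \right)} \, dt = - \frac{7}{\left(a + 1\right)^{2}}.$$

Repeating $6$ times in total — each differentiation brings down another $\ln t$ — gives
$$\frac{d^{6}J}{da^{6}} = \int_{0}^{1} 7 t^{a} \log{\left(t \right)}^{6} \, dt = \frac{5040}{\left(a + 1\right)^{7}},$$
and the integrand here is exactly the target integrand, so $I = \frac{5040}{\left(a + 1\right)^{7}}$.

Setting $a = 6$:
$$I = \frac{720}{117649}.$$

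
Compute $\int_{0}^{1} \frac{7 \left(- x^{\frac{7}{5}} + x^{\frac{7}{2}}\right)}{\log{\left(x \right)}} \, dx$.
$\log{\left(\frac{170859375}{2097152} \right)}$

Replace the exponent $\frac{7}{2}$ by a parameter $a$: let $I(a) = \int_{0}^{1} \frac{7 \left(- x^{\frac{7}{5}} + x^{a}\right)}{\log{\left(x \right)}} \, dx$.

Since $\dfrac{\partial}{\partial a}\,x^{a} = x^{a} \ln x$, the $\ln x$ in the denominator cancels and
$$\frac{dI}{da} = \int_{0}^{1} 7 x^{a} \, dx = 7 \left[\frac{x^{a+1}}{a+1}\right]_0^1 = \frac{7}{a + 1}.$$

Integrating with respect to $a$ gives $I(a) = \log{\left(\frac{78125 \left(a + 1\right)^{7}}{35831808} \right)} + C$.

At $a = \frac{7}{5}$ the integrand is identically $0$, so $I(\frac{7}{5}) = 0$. The closed form gives $0$, hence $C = 0$.

Setting $a = \frac{7}{2}$:
$$I = \log{\left(\frac{170859375}{2097152} \right)}.$$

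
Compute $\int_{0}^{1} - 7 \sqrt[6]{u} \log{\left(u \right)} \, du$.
$\frac{36}{7}$

Start from the elementary integral
$$J(a) = \int_{0}^{1} - 7 u^{a} \, du = - \frac{7}{a + 1}.$$

Differentiating under the integral sign brings down a factor of $\ln u$:
$$\frac{dJ}{da} = \int_{0}^{1} - 7 u^{a} \log{\left(u \right)} \, du = \frac{7}{\left(a + 1\right)^{2}}.$$

The integral on the left is $I$, so $I = \frac{7}{\left(a + 1\right)^{2}}$.

Setting $a = \frac{1}{6}$:
$$I = \frac{36}{7}.$$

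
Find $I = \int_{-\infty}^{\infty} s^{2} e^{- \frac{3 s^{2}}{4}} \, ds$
$\frac{4 \sqrt{3} \sqrt{\pi}}{9}$

Consider the simpler parametrised integral
$$J(a) = \int_{-\infty}^{\infty} e^{- a s^{2}} \, ds = \frac{\sqrt{\pi}}{\sqrt{a}}.$$

Differentiating under the integral sign brings down a factor of $(-s^2)$:
$$\frac{dJ}{da} = \int_{-\infty}^{\infty} - s^{2} e^{- a s^{2}} \, ds = - \frac{\sqrt{\pi}}{2 a^{\frac{3}{2}}}.$$

The integral on the left is $-I$, so $I = \frac{\sqrt{\pi}}{2 a^{\frac{3}{2}}}$.

Setting $a = \frac{3}{4}$:
$$I = \frac{4 \sqrt{3} \sqrt{\pi}}{9}.$$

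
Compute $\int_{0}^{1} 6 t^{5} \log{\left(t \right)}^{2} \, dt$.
$\frac{1}{18}$

Start from the elementary integral
$$J(a) = \int_{0}^{1} 6 t^{a} \, dt = \frac{6}{a + 1}.$$

Differentiating under the integral sign brings down a factor of $\ln t$:
$$\frac{dJ}{da} = \int_{0}^{1} 6 t^{a} \log{\left(t \right)} \, dt = - \frac{6}{\left(a + 1\right)^{2}}.$$

Repeating twice in total — each differentiation brings down another $\ln t$ — gives
$$\frac{d^{2}J}{da^{2}} = \int_{0}^{1} 6 t^{a} \log{\left(t \right)}^{2} \, dt = \frac{12}{\left(a + 1\right)^{3}},$$
and the integrand here is exactly the target integrand, so $I = \frac{12}{\left(a + 1\right)^{3}}$.

Setting $a = 5$:
$$I = \frac{1}{18}.$$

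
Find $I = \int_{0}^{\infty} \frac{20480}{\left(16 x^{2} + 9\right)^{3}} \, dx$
$\frac{320 \pi}{81}$

Start from the standard arctangent integral
$$J(a) = \int_{0}^{\infty} \frac{5}{a^{2} + x^{2}} \, dx = \frac{5 \pi}{2 a}.$$

Differentiating under the integral sign with respect to $a$,
$$\frac{dJ}{da} = \int_{0}^{\infty} - \frac{10 a}{\left(a^{2} + x^{2}\right)^{2}} \, dx = - \frac{5 \pi}{2 a^{2}},$$
so $\int_{0}^{\infty} \frac{5}{\left(a^{2} + x^{2}\right)^{2}} \, dx = \frac{5 \pi}{4 a^{3}}$.

Repeating — each differentiation of $1/(x^2+a^2)^j$ produces $-2ja/(x^2+a^2)^{j+1}$ — and dividing through by $-2ja$ at each step yields, after $2$ differentiations in total,
$$\int_{0}^{\infty} \frac{5}{\left(a^{2} + x^{2}\right)^{3}} \, dx = \frac{15 \pi}{16 a^{5}}.$$

Setting $a = \frac{3}{4}$:
$$I = \frac{320 \pi}{81}.$$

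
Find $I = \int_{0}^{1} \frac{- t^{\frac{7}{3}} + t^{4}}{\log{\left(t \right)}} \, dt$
$\log{\left(\frac{3}{2} \right)}$

Introduce a parameter $a$ in the exponent: let $I(a) = \int_{0}^{1} \frac{- t^{\frac{7}{3}} + t^{a}}{\log{\left(t \right)}} \, dt$.

Since $\dfrac{\partial}{\partial a}\,t^{a} = t^{a} \ln t$, the $\ln t$ in the denominator cancels and
$$\frac{dI}{da} = \int_{0}^{1} t^{a} \, dt = \left[\frac{t^{a+1}}{a+1}\right]_0^1 = \frac{1}{a + 1}.$$

Integrating with respect to $a$ gives $I(a) = \log{\left(\frac{3 a}{10} + \frac{3}{10} \right)} + C$.

At $a = \frac{7}{3}$ the integrand is identically $0$, so $I(\frac{7}{3}) = 0$. The closed form gives $0$, hence $C = 0$.

Setting $a = 4$:
$$I = \log{\left(\frac{3}{2} \right)}.$$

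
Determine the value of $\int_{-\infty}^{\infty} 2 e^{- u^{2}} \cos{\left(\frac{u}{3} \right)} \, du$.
$\frac{2 \sqrt{\pi}}{e^{\frac{1}{36}}}$

Treat the cosine frequency as a parameter and define $I(b) = \int_{-\infty}^{\infty} 2 e^{- u^{2}} \cos{\left(b u \right)} \, du$.

Differentiating under the integral sign,
$$I'(b) = \int_{-\infty}^{\infty} - 2 u e^{- u^{2}} \sin{\left(b u \right)} \, du.$$

Integrate $\int_{-\infty}^{\infty} u \sin(b u)\, e^{- u^{2}}\, du$ by parts with $w = \sin(b u)$ and $dv = u\, e^{- u^{2}}\, du$, giving $v = - \frac{e^{- u^{2}}}{2}$. The boundary term vanishes and
$$\int_{-\infty}^{\infty} u \sin(b u)\, e^{- u^{2}}\, du = \frac{b}{2} \int_{-\infty}^{\infty} \cos(b u)\, e^{- u^{2}}\, du,$$
so $I'(b) = - \frac{b}{2}\, I(b)$.

This is a separable first-order ODE; solving with the initial condition $I(0) = \int_{-\infty}^{\infty} 2 e^{- u^{2}}\,du = 2 \sqrt{\pi}$ gives
$$I(b) = 2 \sqrt{\pi} e^{- \frac{b^{2}}{4}}.$$

Setting $b = \frac{1}{3}$:
$$I = \frac{2 \sqrt{\pi}}{e^{\frac{1}{36}}}.$$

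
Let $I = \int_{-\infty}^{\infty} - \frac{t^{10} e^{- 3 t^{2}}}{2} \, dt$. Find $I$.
$- \frac{35 \sqrt{3} \sqrt{\pi}}{1728}$

Begin with the known integral
$$J(a) = \int_{-\infty}^{\infty} - \frac{e^{- a t^{2}}}{2} \, dt = - \frac{\sqrt{\pi}}{2 \sqrt{a}}.$$

Differentiating under the integral sign brings down a factor of $(-t^2)$:
$$\frac{dJ}{da} = \int_{-\infty}^{\infty} \frac{t^{2} e^{- a t^{2}}}{2} \, dt = \frac{\sqrt{\pi}}{4 a^{\frac{3}{2}}}.$$

Repeating $5$ times in total — each differentiation brings down another $(-t^2)$ — gives
$$\frac{d^{5}J}{da^{5}} = \int_{-\infty}^{\infty} \frac{t^{10} e^{- a t^{2}}}{2} \, dt = \frac{945 \sqrt{\pi}}{64 a^{\frac{11}{2}}},$$
and the integrand here is $(-1)^{5}$ times the target integrand, so $I = (-1)^{5}\,\frac{d^{5}J}{da^{5}} = - \frac{945 \sqrt{\pi}}{64 a^{\frac{11}{2}}}$.

Setting $a = 3$:
$$I = - \frac{35 \sqrt{3} \sqrt{\pi}}{1728}.$$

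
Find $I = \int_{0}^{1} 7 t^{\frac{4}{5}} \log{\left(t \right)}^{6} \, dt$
$\frac{43750000}{531441}$

Consider the simpler parametrised integral
$$J(a) = \int_{0}^{1} 7 t^{a} \, dt = \frac{7}{a + 1}.$$

Differentiating under the integral sign brings down a factor of $\ln t$:
$$\frac{dJ}{da} = \int_{0}^{1} 7 t^{a} \log{\left(t \right)} \, dt = - \frac{7}{\left(a + 1\right)^{2}}.$$

Repeating $6$ times in total — each differentiation brings down another $\ln t$ — gives
$$\frac{d^{6}J}{da^{6}} = \int_{0}^{1} 7 t^{a} \log{\left(t \right)}^{6} \, dt = \frac{5040}{\left(a + 1\right)^{7}},$$
and the integrand here is exactly the target integrand, so $I = \frac{5040}{\left(a + 1\right)^{7}}$.

Setting $a = \frac{4}{5}$:
$$I = \frac{43750000}{531441}.$$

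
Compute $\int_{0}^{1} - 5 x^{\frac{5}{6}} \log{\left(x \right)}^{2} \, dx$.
$- \frac{2160}{1331}$

Begin with the known integral
$$J(a) = \int_{0}^{1} - 5 x^{a} \, dx = - \frac{5}{a + 1}.$$

Differentiating under the integral sign brings down a factor of $\ln x$:
$$\frac{dJ}{da} = \int_{0}^{1} - 5 x^{a} \log{\left(x \right)} \, dx = \frac{5}{\left(a + 1\right)^{2}}.$$

Repeating twice in total — each differentiation brings down another $\ln x$ — gives
$$\frac{d^{2}J}{da^{2}} = \int_{0}^{1} - 5 x^{a} \log{\left(x \right)}^{2} \, dx = - \frac{10}{\left(a + 1\right)^{3}},$$
and the integrand here is exactly the target integrand, so $I = - \frac{10}{\left(a + 1\right)^{3}}$.

Setting $a = \frac{5}{6}$:
$$I = - \frac{2160}{1331}.$$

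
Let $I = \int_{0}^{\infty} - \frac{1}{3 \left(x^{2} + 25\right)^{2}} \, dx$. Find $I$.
$- \frac{\pi}{1500}$

Start from the standard arctangent integral
$$J(a) = \int_{0}^{\infty} - \frac{1}{3 \left(a^{2} + x^{2}\right)} \, dx = - \frac{\pi}{6 a}.$$

Differentiating under the integral sign with respect to $a$,
$$\frac{dJ}{da} = \int_{0}^{\infty} \frac{2 a}{3 \left(a^{2} + x^{2}\right)^{2}} \, dx = \frac{\pi}{6 a^{2}},$$
so $\int_{0}^{\infty} - \frac{1}{3 \left(a^{2} + x^{2}\right)^{2}} \, dx = - \frac{\pi}{12 a^{3}}$.

Setting $a = 5$:
$$I = - \frac{\pi}{1500}.$$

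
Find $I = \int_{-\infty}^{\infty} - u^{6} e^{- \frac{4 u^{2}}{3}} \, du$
$- \frac{405 \sqrt{3} \sqrt{\pi}}{1024}$

Start from the elementary integral
$$J(a) = \int_{-\infty}^{\infty} - e^{- a u^{2}} \, du = - \frac{\sqrt{\pi}}{\sqrt{a}}.$$

Differentiating under the integral sign brings down a factor of $(-u^2)$:
$$\frac{dJ}{da} = \int_{-\infty}^{\infty} u^{2} e^{- a u^{2}} \, du = \frac{\sqrt{\pi}}{2 a^{\frac{3}{2}}}.$$

Repeating $3$ times in total — each differentiation brings down another $(-u^2)$ — gives
$$\frac{d^{3}J}{da^{3}} = \int_{-\infty}^{\infty} u^{6} e^{- a u^{2}} \, du = \frac{15 \sqrt{\pi}}{8 a^{\frac{7}{2}}},$$
and the integrand here is $(-1)^{3}$ times the target integrand, so $I = (-1)^{3}\,\frac{d^{3}J}{da^{3}} = - \frac{15 \sqrt{\pi}}{8 a^{\frac{7}{2}}}$.

Setting $a = \frac{4}{3}$:
$$I = - \frac{405 \sqrt{3} \sqrt{\pi}}{1024}.$$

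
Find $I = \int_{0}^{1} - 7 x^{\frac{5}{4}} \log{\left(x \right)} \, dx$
$\frac{112}{81}$

Consider the simpler parametrised integral
$$J(a) = \int_{0}^{1} - 7 x^{a} \, dx = - \frac{7}{a + 1}.$$

Differentiating under the integral sign brings down a factor of $\ln x$:
$$\frac{dJ}{da} = \int_{0}^{1} - 7 x^{a} \log{\left(x \right)} \, dx = \frac{7}{\left(a + 1\right)^{2}}.$$

The integral on the left is $I$, so $I = \frac{7}{\left(a + 1\right)^{2}}$.

Setting $a = \frac{5}{4}$:
$$I = \frac{112}{81}.$$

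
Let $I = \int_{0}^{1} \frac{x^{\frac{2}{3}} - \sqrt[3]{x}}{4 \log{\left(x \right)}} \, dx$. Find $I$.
$- \frac{\log{\left(2 \right)}}{2} + \frac{\log{\left(5 \right)}}{4}$

Consider the one-parameter family: let $I(a) = \int_{0}^{1} \frac{x^{\frac{2}{3}} - x^{a}}{4 \log{\left(x \right)}} \, dx$.

Since $\dfrac{\partial}{\partial a}\,x^{a} = x^{a} \ln x$, the $\ln x$ in the denominator cancels and
$$\frac{dI}{da} = \int_{0}^{1} - \frac{1}{4} x^{a} \, dx = - \frac{1}{4} \left[\frac{x^{a+1}}{a+1}\right]_0^1 = - \frac{1}{4 a + 4}.$$

Integrating with respect to $a$ gives $I(a) = - \frac{\log{\left(a + 1 \right)}}{4} - \frac{\log{\left(3 \right)}}{4} + \frac{\log{\left(5 \right)}}{4} + C$.

At $a = \frac{2}{3}$ the integrand is identically $0$, so $I(\frac{2}{3}) = 0$. The closed form gives $0$, hence $C = 0$.

Setting $a = \frac{1}{3}$:
$$I = - \frac{\log{\left(2 \right)}}{2} + \frac{\log{\left(5 \right)}}{4}.$$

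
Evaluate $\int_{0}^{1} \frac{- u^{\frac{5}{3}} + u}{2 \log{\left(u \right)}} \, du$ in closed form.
$- \log{\left(2 \right)} + \frac{\log{\left(3 \right)}}{2}$

Replace the exponent $\frac{5}{3}$ by a parameter $a$: let $I(a) = \int_{0}^{1} \frac{u - u^{a}}{2 \log{\left(u \right)}} \, du$.

Since $\dfrac{\partial}{\partial a}\,u^{a} = u^{a} \ln u$, the $\ln u$ in the denominator cancels and
$$\frac{dI}{da} = \int_{0}^{1} - \frac{1}{2} u^{a} \, du = - \frac{1}{2} \left[\frac{u^{a+1}}{a+1}\right]_0^1 = - \frac{1}{2 a + 2}.$$

Integrating with respect to $a$ gives $I(a) = - \frac{\log{\left(a + 1 \right)}}{2} + \frac{\log{\left(2 \right)}}{2} + C$.

At $a = 1$ the integrand is identically $0$, so $I(1) = 0$. The closed form gives $0$, hence $C = 0$.

Setting $a = \frac{5}{3}$:
$$I = - \log{\left(2 \right)} + \frac{\log{\left(3 \right)}}{2}.$$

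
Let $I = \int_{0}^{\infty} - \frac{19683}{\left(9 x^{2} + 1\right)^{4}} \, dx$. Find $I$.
$- \frac{32805 \pi}{32}$

Start from the standard arctangent integral
$$J(a) = \int_{0}^{\infty} - \frac{3}{a^{2} + x^{2}} \, dx = - \frac{3 \pi}{2 a}.$$

Differentiating under the integral sign with respect to $a$,
$$\frac{dJ}{da} = \int_{0}^{\infty} \frac{6 a}{\left(a^{2} + x^{2}\right)^{2}} \, dx = \frac{3 \pi}{2 a^{2}},$$
so $\int_{0}^{\infty} - \frac{3}{\left(a^{2} + x^{2}\right)^{2}} \, dx = - \frac{3 \pi}{4 a^{3}}$.

Repeating — each differentiation of $1/(x^2+a^2)^j$ produces $-2ja/(x^2+a^2)^{j+1}$ — and dividing through by $-2ja$ at each step yields, after $3$ differentiations in total,
$$\int_{0}^{\infty} - \frac{3}{\left(a^{2} + x^{2}\right)^{4}} \, dx = - \frac{15 \pi}{32 a^{7}}.$$

Setting $a = \frac{1}{3}$:
$$I = - \frac{32805 \pi}{32}.$$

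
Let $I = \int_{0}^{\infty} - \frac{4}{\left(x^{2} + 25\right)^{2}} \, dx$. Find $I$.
$- \frac{\pi}{125}$

Begin with the known result
$$J(a) = \int_{0}^{\infty} - \frac{4}{a^{2} + x^{2}} \, dx = - \frac{2 \pi}{a}.$$

Differentiating under the integral sign with respect to $a$,
$$\frac{dJ}{da} = \int_{0}^{\infty} \frac{8 a}{\left(a^{2} + x^{2}\right)^{2}} \, dx = \frac{2 \pi}{a^{2}},$$
so $\int_{0}^{\infty} - \frac{4}{\left(a^{2} + x^{2}\right)^{2}} \, dx = - \frac{\pi}{a^{3}}$.

Setting $a = 5$:
$$I = - \frac{\pi}{125}.$$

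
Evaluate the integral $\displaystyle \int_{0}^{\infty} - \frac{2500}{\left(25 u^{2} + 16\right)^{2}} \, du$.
$- \frac{125 \pi}{64}$

Begin with the known result
$$J(a) = \int_{0}^{\infty} - \frac{4}{a^{2} + u^{2}} \, du = - \frac{2 \pi}{a}.$$

Differentiating under the integral sign with respect to $a$,
$$\frac{dJ}{da} = \int_{0}^{\infty} \frac{8 a}{\left(a^{2} + u^{2}\right)^{2}} \, du = \frac{2 \pi}{a^{2}},$$
so $\int_{0}^{\infty} - \frac{4}{\left(a^{2} + u^{2}\right)^{2}} \, du = - \frac{\pi}{a^{3}}$.

Setting $a = \frac{4}{5}$:
$$I = - \frac{125 \pi}{64}.$$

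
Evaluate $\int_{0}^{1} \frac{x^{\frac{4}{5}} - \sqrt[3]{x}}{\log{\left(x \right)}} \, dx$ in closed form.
$- \log{\left(\frac{20}{27} \right)}$

Replace the exponent $\frac{1}{3}$ by a parameter $a$: let $I(a) = \int_{0}^{1} \frac{x^{\frac{4}{5}} - x^{a}}{\log{\left(x \right)}} \, dx$.

Since $\dfrac{\partial}{\partial a}\,x^{a} = x^{a} \ln x$, the $\ln x$ in the denominator cancels and
$$\frac{dI}{da} = \int_{0}^{1} -1 x^{a} \, dx = -1 \left[\frac{x^{a+1}}{a+1}\right]_0^1 = - \frac{1}{a + 1}.$$

Integrating with respect to $a$ gives $I(a) = - \log{\left(\frac{5 a}{9} + \frac{5}{9} \right)} + C$.

At $a = \frac{4}{5}$ the integrand is identically $0$, so $I(\frac{4}{5}) = 0$. The closed form gives $0$, hence $C = 0$.

Setting $a = \frac{1}{3}$:
$$I = - \log{\left(\frac{20}{27} \right)}.$$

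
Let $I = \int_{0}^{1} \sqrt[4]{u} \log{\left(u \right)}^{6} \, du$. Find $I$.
$\frac{2359296}{15625}$

Consider the simpler parametrised integral
$$J(a) = \int_{0}^{1} u^{a} \, du = \frac{1}{a + 1}.$$

Differentiating under the integral sign brings down a factor of $\ln u$:
$$\frac{dJ}{da} = \int_{0}^{1} u^{a} \log{\left(u \right)} \, du = - \frac{1}{\left(a + 1\right)^{2}}.$$

Repeating $6$ times in total — each differentiation brings down another $\ln u$ — gives
$$\frac{d^{6}J}{da^{6}} = \int_{0}^{1} u^{a} \log{\left(u \right)}^{6} \, du = \frac{720}{\left(a + 1\right)^{7}},$$
and the integrand here is exactly the target integrand, so $I = \frac{720}{\left(a + 1\right)^{7}}$.

Setting $a = \frac{1}{4}$:
$$I = \frac{2359296}{15625}.$$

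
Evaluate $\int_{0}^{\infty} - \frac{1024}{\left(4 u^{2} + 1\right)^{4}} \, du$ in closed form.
$- 80 \pi$

Start from the standard arctangent integral
$$J(a) = \int_{0}^{\infty} - \frac{4}{a^{2} + u^{2}} \, du = - \frac{2 \pi}{a}.$$

Differentiating under the integral sign with respect to $a$,
$$\frac{dJ}{da} = \int_{0}^{\infty} \frac{8 a}{\left(a^{2} + u^{2}\right)^{2}} \, du = \frac{2 \pi}{a^{2}},$$
so $\int_{0}^{\infty} - \frac{4}{\left(a^{2} + u^{2}\right)^{2}} \, du = - \frac{\pi}{a^{3}}$.

Repeating — each differentiation of $1/(u^2+a^2)^j$ produces $-2ja/(u^2+a^2)^{j+1}$ — and dividing through by $-2ja$ at each step yields, after $3$ differentiations in total,
$$\int_{0}^{\infty} - \frac{4}{\left(a^{2} + u^{2}\right)^{4}} \, du = - \frac{5 \pi}{8 a^{7}}.$$

Setting $a = \frac{1}{2}$:
$$I = - 80 \pi.$$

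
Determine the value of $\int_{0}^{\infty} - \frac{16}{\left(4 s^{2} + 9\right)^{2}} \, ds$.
$- \frac{2 \pi}{27}$

Begin with the known result
$$J(a) = \int_{0}^{\infty} - \frac{1}{a^{2} + s^{2}} \, ds = - \frac{\pi}{2 a}.$$

Differentiating under the integral sign with respect to $a$,
$$\frac{dJ}{da} = \int_{0}^{\infty} \frac{2 a}{\left(a^{2} + s^{2}\right)^{2}} \, ds = \frac{\pi}{2 a^{2}},$$
so $\int_{0}^{\infty} - \frac{1}{\left(a^{2} + s^{2}\right)^{2}} \, ds = - \frac{\pi}{4 a^{3}}$.

Setting $a = \frac{3}{2}$:
$$I = - \frac{2 \pi}{27}.$$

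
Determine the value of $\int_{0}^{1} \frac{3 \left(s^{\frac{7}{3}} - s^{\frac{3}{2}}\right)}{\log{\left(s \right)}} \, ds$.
$- \log{\left(\frac{27}{64} \right)}$

Consider the one-parameter family: let $I(a) = \int_{0}^{1} \frac{3 \left(s^{\frac{7}{3}} - s^{a}\right)}{\log{\left(s \right)}} \, ds$.

Since $\dfrac{\partial}{\partial a}\,s^{a} = s^{a} \ln s$, the $\ln s$ in the denominator cancels and
$$\frac{dI}{da} = \int_{0}^{1} -3 s^{a} \, ds = -3 \left[\frac{s^{a+1}}{a+1}\right]_0^1 = - \frac{3}{a + 1}.$$

Integrating with respect to $a$ gives $I(a) = - \log{\left(\frac{27 \left(a + 1\right)^{3}}{1000} \right)} + C$.

At $a = \frac{7}{3}$ the integrand is identically $0$, so $I(\frac{7}{3}) = 0$. The closed form gives $0$, hence $C = 0$.

Setting $a = \frac{3}{2}$:
$$I = - \log{\left(\frac{27}{64} \right)}.$$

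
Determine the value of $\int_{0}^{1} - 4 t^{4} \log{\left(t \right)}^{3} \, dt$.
$\frac{24}{625}$

Consider the simpler parametrised integral
$$J(a) = \int_{0}^{1} - 4 t^{a} \, dt = - \frac{4}{a + 1}.$$

Differentiating under the integral sign brings down a factor of $\ln t$:
$$\frac{dJ}{da} = \int_{0}^{1} - 4 t^{a} \log{\left(t \right)} \, dt = \frac{4}{\left(a + 1\right)^{2}}.$$

Repeating $3$ times in total — each differentiation brings down another $\ln t$ — gives
$$\frac{d^{3}J}{da^{3}} = \int_{0}^{1} - 4 t^{a} \log{\left(t \right)}^{3} \, dt = \frac{24}{\left(a + 1\right)^{4}},$$
and the integrand here is exactly the target integrand, so $I = \frac{24}{\left(a + 1\right)^{4}}$.

Setting $a = 4$:
$$I = \frac{24}{625}.$$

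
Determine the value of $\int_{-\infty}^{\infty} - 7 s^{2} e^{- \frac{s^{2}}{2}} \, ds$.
$- 7 \sqrt{2} \sqrt{\pi}$

Start from the elementary integral
$$J(a) = \int_{-\infty}^{\infty} - 7 e^{- a s^{2}} \, ds = - \frac{7 \sqrt{\pi}}{\sqrt{a}}.$$

Differentiating under the integral sign brings down a factor of $(-s^2)$:
$$\frac{dJ}{da} = \int_{-\infty}^{\infty} 7 s^{2} e^{- a s^{2}} \, ds = \frac{7 \sqrt{\pi}}{2 a^{\frac{3}{2}}}.$$

The integral on the left is $-I$, so $I = - \frac{7 \sqrt{\pi}}{2 a^{\frac{3}{2}}}$.

Setting $a = \frac{1}{2}$:
$$I = - 7 \sqrt{2} \sqrt{\pi}.$$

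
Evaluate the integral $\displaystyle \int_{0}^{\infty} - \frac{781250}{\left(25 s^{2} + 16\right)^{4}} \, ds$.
$- \frac{390625 \pi}{262144}$

Start from the standard arctangent integral
$$J(a) = \int_{0}^{\infty} - \frac{2}{a^{2} + s^{2}} \, ds = - \frac{\pi}{a}.$$

Differentiating under the integral sign with respect to $a$,
$$\frac{dJ}{da} = \int_{0}^{\infty} \frac{4 a}{\left(a^{2} + s^{2}\right)^{2}} \, ds = \frac{\pi}{a^{2}},$$
so $\int_{0}^{\infty} - \frac{2}{\left(a^{2} + s^{2}\right)^{2}} \, ds = - \frac{\pi}{2 a^{3}}$.

Repeating — each differentiation of $1/(s^2+a^2)^j$ produces $-2ja/(s^2+a^2)^{j+1}$ — and dividing through by $-2ja$ at each step yields, after $3$ differentiations in total,
$$\int_{0}^{\infty} - \frac{2}{\left(a^{2} + s^{2}\right)^{4}} \, ds = - \frac{5 \pi}{16 a^{7}}.$$

Setting $a = \frac{4}{5}$:
$$I = - \frac{390625 \pi}{262144}.$$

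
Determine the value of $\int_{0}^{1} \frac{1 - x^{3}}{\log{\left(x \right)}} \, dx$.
$- \log{\left(4 \right)}$

Introduce a parameter $a$ in the exponent: let $I(a) = \int_{0}^{1} \frac{1 - x^{a}}{\log{\left(x \right)}} \, dx$.

Since $\dfrac{\partial}{\partial a}\,x^{a} = x^{a} \ln x$, the $\ln x$ in the denominator cancels and
$$\frac{dI}{da} = \int_{0}^{1} -1 x^{a} \, dx = -1 \left[\frac{x^{a+1}}{a+1}\right]_0^1 = - \frac{1}{a + 1}.$$

Integrating with respect to $a$ gives $I(a) = - \log{\left(a + 1 \right)} + C$.

At $a = 0$ the integrand is identically $0$, so $I(0) = 0$. The closed form gives $0$, hence $C = 0$.

Setting $a = 3$:
$$I = - \log{\left(4 \right)}.$$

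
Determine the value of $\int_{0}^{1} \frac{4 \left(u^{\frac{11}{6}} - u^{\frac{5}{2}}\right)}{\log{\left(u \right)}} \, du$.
$- \log{\left(\frac{194481}{83521} \right)}$

Introduce a parameter $a$ in the exponent: let $I(a) = \int_{0}^{1} \frac{4 \left(u^{\frac{11}{6}} - u^{a}\right)}{\log{\left(u \right)}} \, du$.

Since $\dfrac{\partial}{\partial a}\,u^{a} = u^{a} \ln u$, the $\ln u$ in the denominator cancels and
$$\frac{dI}{da} = \int_{0}^{1} -4 u^{a} \, du = -4 \left[\frac{u^{a+1}}{a+1}\right]_0^1 = - \frac{4}{a + 1}.$$

Integrating with respect to $a$ gives $I(a) = - \log{\left(\frac{1296 \left(a + 1\right)^{4}}{83521} \right)} + C$.

At $a = \frac{11}{6}$ the integrand is identically $0$, so $I(\frac{11}{6}) = 0$. The closed form gives $0$, hence $C = 0$.

Setting $a = \frac{5}{2}$:
$$I = - \log{\left(\frac{194481}{83521} \right)}.$$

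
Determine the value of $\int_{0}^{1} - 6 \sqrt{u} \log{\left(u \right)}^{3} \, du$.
$\frac{64}{9}$

Start from the elementary integral
$$J(a) = \int_{0}^{1} - 6 u^{a} \, du = - \frac{6}{a + 1}.$$

Differentiating under the integral sign brings down a factor of $\ln u$:
$$\frac{dJ}{da} = \int_{0}^{1} - 6 u^{a} \log{\left(u \right)} \, du = \frac{6}{\left(a + 1\right)^{2}}.$$

Repeating $3$ times in total — each differentiation brings down another $\ln u$ — gives
$$\frac{d^{3}J}{da^{3}} = \int_{0}^{1} - 6 u^{a} \log{\left(u \right)}^{3} \, du = \frac{36}{\left(a + 1\right)^{4}},$$
and the integrand here is exactly the target integrand, so $I = \frac{36}{\left(a + 1\right)^{4}}$.

Setting $a = \frac{1}{2}$:
$$I = \frac{64}{9}.$$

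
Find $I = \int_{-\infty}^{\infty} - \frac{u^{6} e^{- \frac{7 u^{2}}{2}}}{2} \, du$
$- \frac{15 \sqrt{14} \sqrt{\pi}}{4802}$

Begin with the known integral
$$J(a) = \int_{-\infty}^{\infty} - \frac{e^{- a u^{2}}}{2} \, du = - \frac{\sqrt{\pi}}{2 \sqrt{a}}.$$

Differentiating under the integral sign brings down a factor of $(-u^2)$:
$$\frac{dJ}{da} = \int_{-\infty}^{\infty} \frac{u^{2} e^{- a u^{2}}}{2} \, du = \frac{\sqrt{\pi}}{4 a^{\frac{3}{2}}}.$$

Repeating $3$ times in total — each differentiation brings down another $(-u^2)$ — gives
$$\frac{d^{3}J}{da^{3}} = \int_{-\infty}^{\infty} \frac{u^{6} e^{- a u^{2}}}{2} \, du = \frac{15 \sqrt{\pi}}{16 a^{\frac{7}{2}}},$$
and the integrand here is $(-1)^{3}$ times the target integrand, so $I = (-1)^{3}\,\frac{d^{3}J}{da^{3}} = - \frac{15 \sqrt{\pi}}{16 a^{\frac{7}{2}}}$.

Setting $a = \frac{7}{2}$:
$$I = - \frac{15 \sqrt{14} \sqrt{\pi}}{4802}.$$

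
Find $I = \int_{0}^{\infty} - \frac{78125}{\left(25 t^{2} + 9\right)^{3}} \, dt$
$- \frac{15625 \pi}{1296}$

Recall the elementary integral
$$J(a) = \int_{0}^{\infty} - \frac{5}{a^{2} + t^{2}} \, dt = - \frac{5 \pi}{2 a}.$$

Differentiating under the integral sign with respect to $a$,
$$\frac{dJ}{da} = \int_{0}^{\infty} \frac{10 a}{\left(a^{2} + t^{2}\right)^{2}} \, dt = \frac{5 \pi}{2 a^{2}},$$
so $\int_{0}^{\infty} - \frac{5}{\left(a^{2} + t^{2}\right)^{2}} \, dt = - \frac{5 \pi}{4 a^{3}}$.

Repeating — each differentiation of $1/(t^2+a^2)^j$ produces $-2ja/(t^2+a^2)^{j+1}$ — and dividing through by $-2ja$ at each step yields, after $2$ differentiations in total,
$$\int_{0}^{\infty} - \frac{5}{\left(a^{2} + t^{2}\right)^{3}} \, dt = - \frac{15 \pi}{16 a^{5}}.$$

Setting $a = \frac{3}{5}$:
$$I = - \frac{15625 \pi}{1296}.$$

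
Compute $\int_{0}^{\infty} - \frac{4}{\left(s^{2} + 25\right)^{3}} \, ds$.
$- \frac{3 \pi}{12500}$

Recall the elementary integral
$$J(a) = \int_{0}^{\infty} - \frac{4}{a^{2} + s^{2}} \, ds = - \frac{2 \pi}{a}.$$

Differentiating under the integral sign with respect to $a$,
$$\frac{dJ}{da} = \int_{0}^{\infty} \frac{8 a}{\left(a^{2} + s^{2}\right)^{2}} \, ds = \frac{2 \pi}{a^{2}},$$
so $\int_{0}^{\infty} - \frac{4}{\left(a^{2} + s^{2}\right)^{2}} \, ds = - \frac{\pi}{a^{3}}$.

Repeating — each differentiation of $1/(s^2+a^2)^j$ produces $-2ja/(s^2+a^2)^{j+1}$ — and dividing through by $-2ja$ at each step yields, after $2$ differentiations in total,
$$\int_{0}^{\infty} - \frac{4}{\left(a^{2} + s^{2}\right)^{3}} \, ds = - \frac{3 \pi}{4 a^{5}}.$$

Setting $a = 5$:
$$I = - \frac{3 \pi}{12500}.$$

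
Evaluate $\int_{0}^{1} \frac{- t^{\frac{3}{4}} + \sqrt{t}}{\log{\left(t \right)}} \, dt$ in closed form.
$\log{\left(\frac{6}{7} \right)}$

Replace the exponent $\frac{1}{2}$ by a parameter $a$: let $I(a) = \int_{0}^{1} \frac{- t^{\frac{3}{4}} + t^{a}}{\log{\left(t \right)}} \, dt$.

Since $\dfrac{\partial}{\partial a}\,t^{a} = t^{a} \ln t$, the $\ln t$ in the denominator cancels and
$$\frac{dI}{da} = \int_{0}^{1} t^{a} \, dt = \left[\frac{t^{a+1}}{a+1}\right]_0^1 = \frac{1}{a + 1}.$$

Integrating with respect to $a$ gives $I(a) = \log{\left(\frac{4 a}{7} + \frac{4}{7} \right)} + C$.

At $a = \frac{3}{4}$ the integrand is identically $0$, so $I(\frac{3}{4}) = 0$. The closed form gives $0$, hence $C = 0$.

Setting $a = \frac{1}{2}$:
$$I = \log{\left(\frac{6}{7} \right)}.$$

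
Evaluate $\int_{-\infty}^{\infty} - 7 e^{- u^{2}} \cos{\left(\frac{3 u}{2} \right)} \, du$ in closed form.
$- \frac{7 \sqrt{\pi}}{e^{\frac{9}{16}}}$

Let $b$ denote the cosine frequency and define $I(b) = \int_{-\infty}^{\infty} - 7 e^{- u^{2}} \cos{\left(b u \right)} \, du$.

Differentiating under the integral sign,
$$I'(b) = \int_{-\infty}^{\infty} 7 u e^{- u^{2}} \sin{\left(b u \right)} \, du.$$

Integrate $\int_{-\infty}^{\infty} u \sin(b u)\, e^{- u^{2}}\, du$ by parts with $w = \sin(b u)$ and $dv = u\, e^{- u^{2}}\, du$, giving $v = - \frac{e^{- u^{2}}}{2}$. The boundary term vanishes and
$$\int_{-\infty}^{\infty} u \sin(b u)\, e^{- u^{2}}\, du = \frac{b}{2} \int_{-\infty}^{\infty} \cos(b u)\, e^{- u^{2}}\, du,$$
so $I'(b) = - \frac{b}{2}\, I(b)$.

This is a separable first-order ODE; solving with the initial condition $I(0) = \int_{-\infty}^{\infty} - 7 e^{- u^{2}}\,du = - 7 \sqrt{\pi}$ gives
$$I(b) = - 7 \sqrt{\pi} e^{- \frac{b^{2}}{4}}.$$

Setting $b = \frac{3}{2}$:
$$I = - \frac{7 \sqrt{\pi}}{e^{\frac{9}{16}}}.$$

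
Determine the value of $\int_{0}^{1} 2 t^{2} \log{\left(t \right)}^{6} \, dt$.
$\frac{160}{243}$

Start from the elementary integral
$$J(a) = \int_{0}^{1} 2 t^{a} \, dt = \frac{2}{a + 1}.$$

Differentiating under the integral sign brings down a factor of $\ln t$:
$$\frac{dJ}{da} = \int_{0}^{1} 2 t^{a} \log{\left(t \right)} \, dt = - \frac{2}{\left(a + 1\right)^{2}}.$$

Repeating $6$ times in total — each differentiation brings down another $\ln t$ — gives
$$\frac{d^{6}J}{da^{6}} = \int_{0}^{1} 2 t^{a} \log{\left(t \right)}^{6} \, dt = \frac{1440}{\left(a + 1\right)^{7}},$$
and the integrand here is exactly the target integrand, so $I = \frac{1440}{\left(a + 1\right)^{7}}$.

Setting $a = 2$:
$$I = \frac{160}{243}.$$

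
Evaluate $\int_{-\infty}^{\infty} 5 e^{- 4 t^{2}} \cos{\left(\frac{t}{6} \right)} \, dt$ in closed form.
$\frac{5 \sqrt{\pi}}{2 e^{\frac{1}{576}}}$

Let $b$ denote the cosine frequency and define $I(b) = \int_{-\infty}^{\infty} 5 e^{- 4 t^{2}} \cos{\left(b t \right)} \, dt$.

Differentiating under the integral sign,
$$I'(b) = \int_{-\infty}^{\infty} - 5 t e^{- 4 t^{2}} \sin{\left(b t \right)} \, dt.$$

Integrate $\int_{-\infty}^{\infty} t \sin(b t)\, e^{- 4 t^{2}}\, dt$ by parts with $u = \sin(b t)$ and $dv = t\, e^{- 4 t^{2}}\, dt$, giving $v = - \frac{e^{- 4 t^{2}}}{8}$. The boundary term vanishes and
$$\int_{-\infty}^{\infty} t \sin(b t)\, e^{- 4 t^{2}}\, dt = \frac{b}{8} \int_{-\infty}^{\infty} \cos(b t)\, e^{- 4 t^{2}}\, dt,$$
so $I'(b) = - \frac{b}{8}\, I(b)$.

This is a separable first-order ODE; solving with the initial condition $I(0) = \int_{-\infty}^{\infty} 5 e^{- 4 t^{2}}\,dt = \frac{5 \sqrt{\pi}}{2}$ gives
$$I(b) = \frac{5 \sqrt{\pi} e^{- \frac{b^{2}}{16}}}{2}.$$

Setting $b = \frac{1}{6}$:
$$I = \frac{5 \sqrt{\pi}}{2 e^{\frac{1}{576}}}.$$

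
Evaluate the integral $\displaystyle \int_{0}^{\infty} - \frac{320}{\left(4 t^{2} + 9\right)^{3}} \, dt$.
$- \frac{10 \pi}{81}$

Recall the elementary integral
$$J(a) = \int_{0}^{\infty} - \frac{5}{a^{2} + t^{2}} \, dt = - \frac{5 \pi}{2 a}.$$

Differentiating under the integral sign with respect to $a$,
$$\frac{dJ}{da} = \int_{0}^{\infty} \frac{10 a}{\left(a^{2} + t^{2}\right)^{2}} \, dt = \frac{5 \pi}{2 a^{2}},$$
so $\int_{0}^{\infty} - \frac{5}{\left(a^{2} + t^{2}\right)^{2}} \, dt = - \frac{5 \pi}{4 a^{3}}$.

Repeating — each differentiation of $1/(t^2+a^2)^j$ produces $-2ja/(t^2+a^2)^{j+1}$ — and dividing through by $-2ja$ at each step yields, after $2$ differentiations in total,
$$\int_{0}^{\infty} - \frac{5}{\left(a^{2} + t^{2}\right)^{3}} \, dt = - \frac{15 \pi}{16 a^{5}}.$$

Setting $a = \frac{3}{2}$:
$$I = - \frac{10 \pi}{81}.$$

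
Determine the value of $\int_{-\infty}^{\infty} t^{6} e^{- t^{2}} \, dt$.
$\frac{15 \sqrt{\pi}}{8}$

Start from the elementary integral
$$J(a) = \int_{-\infty}^{\infty} e^{- a t^{2}} \, dt = \frac{\sqrt{\pi}}{\sqrt{a}}.$$

Differentiating under the integral sign brings down a factor of $(-t^2)$:
$$\frac{dJ}{da} = \int_{-\infty}^{\infty} - t^{2} e^{- a t^{2}} \, dt = - \frac{\sqrt{\pi}}{2 a^{\frac{3}{2}}}.$$

Repeating $3$ times in total — each differentiation brings down another $(-t^2)$ — gives
$$\frac{d^{3}J}{da^{3}} = \int_{-\infty}^{\infty} - t^{6} e^{- a t^{2}} \, dt = - \frac{15 \sqrt{\pi}}{8 a^{\frac{7}{2}}},$$
and the integrand here is $(-1)^{3}$ times the target integrand, so $I = (-1)^{3}\,\frac{d^{3}J}{da^{3}} = \frac{15 \sqrt{\pi}}{8 a^{\frac{7}{2}}}$.

Setting $a = 1$:
$$I = \frac{15 \sqrt{\pi}}{8}.$$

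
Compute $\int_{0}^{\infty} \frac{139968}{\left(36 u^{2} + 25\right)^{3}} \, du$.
$\frac{4374 \pi}{3125}$

Recall the elementary integral
$$J(a) = \int_{0}^{\infty} \frac{3}{a^{2} + u^{2}} \, du = \frac{3 \pi}{2 a}.$$

Differentiating under the integral sign with respect to $a$,
$$\frac{dJ}{da} = \int_{0}^{\infty} - \frac{6 a}{\left(a^{2} + u^{2}\right)^{2}} \, du = - \frac{3 \pi}{2 a^{2}},$$
so $\int_{0}^{\infty} \frac{3}{\left(a^{2} + u^{2}\right)^{2}} \, du = \frac{3 \pi}{4 a^{3}}$.

Repeating — each differentiation of $1/(u^2+a^2)^j$ produces $-2ja/(u^2+a^2)^{j+1}$ — and dividing through by $-2ja$ at each step yields, after $2$ differentiations in total,
$$\int_{0}^{\infty} \frac{3}{\left(a^{2} + u^{2}\right)^{3}} \, du = \frac{9 \pi}{16 a^{5}}.$$

Setting $a = \frac{5}{6}$:
$$I = \frac{4374 \pi}{3125}.$$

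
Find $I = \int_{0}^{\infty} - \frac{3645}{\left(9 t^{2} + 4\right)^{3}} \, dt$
$- \frac{3645 \pi}{512}$

Begin with the known result
$$J(a) = \int_{0}^{\infty} - \frac{5}{a^{2} + t^{2}} \, dt = - \frac{5 \pi}{2 a}.$$

Differentiating under the integral sign with respect to $a$,
$$\frac{dJ}{da} = \int_{0}^{\infty} \frac{10 a}{\left(a^{2} + t^{2}\right)^{2}} \, dt = \frac{5 \pi}{2 a^{2}},$$
so $\int_{0}^{\infty} - \frac{5}{\left(a^{2} + t^{2}\right)^{2}} \, dt = - \frac{5 \pi}{4 a^{3}}$.

Repeating — each differentiation of $1/(t^2+a^2)^j$ produces $-2ja/(t^2+a^2)^{j+1}$ — and dividing through by $-2ja$ at each step yields, after $2$ differentiations in total,
$$\int_{0}^{\infty} - \frac{5}{\left(a^{2} + t^{2}\right)^{3}} \, dt = - \frac{15 \pi}{16 a^{5}}.$$

Setting $a = \frac{2}{3}$:
$$I = - \frac{3645 \pi}{512}.$$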